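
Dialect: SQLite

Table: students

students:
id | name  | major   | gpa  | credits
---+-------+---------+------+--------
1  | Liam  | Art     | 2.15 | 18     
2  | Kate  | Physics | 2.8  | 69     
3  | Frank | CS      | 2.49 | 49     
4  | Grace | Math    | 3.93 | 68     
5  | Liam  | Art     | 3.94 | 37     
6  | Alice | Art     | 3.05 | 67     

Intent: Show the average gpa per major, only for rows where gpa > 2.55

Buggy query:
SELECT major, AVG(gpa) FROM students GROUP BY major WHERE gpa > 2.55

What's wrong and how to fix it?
Bug: Row-level WHERE must come before GROUP BY in the clause order

Fix: Move the WHERE clause before GROUP BY

Corrected query:
SELECT major, AVG(gpa) FROM students WHERE gpa > 2.55 GROUP BY major

Result:
major   | AVG(gpa)
--------+---------
Art     | 3.495   
Math    | 3.93    
Physics | 2.8     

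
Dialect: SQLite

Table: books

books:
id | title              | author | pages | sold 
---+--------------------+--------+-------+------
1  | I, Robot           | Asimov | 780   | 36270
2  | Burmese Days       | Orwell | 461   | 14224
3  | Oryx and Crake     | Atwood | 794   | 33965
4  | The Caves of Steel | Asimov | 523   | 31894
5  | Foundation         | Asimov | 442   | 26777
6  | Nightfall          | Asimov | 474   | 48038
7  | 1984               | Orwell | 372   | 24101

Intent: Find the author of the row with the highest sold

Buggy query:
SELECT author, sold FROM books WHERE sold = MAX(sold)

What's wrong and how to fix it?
Bug: MAX(sold) is an aggregate and cannot be used directly in WHERE

Fix: Use a subquery: WHERE sold = (SELECT MAX(sold) FROM books)

Corrected query:
SELECT author, sold FROM books WHERE sold = (SELECT MAX(sold) FROM books)

Result:
author | sold 
-------+------
Asimov | 48038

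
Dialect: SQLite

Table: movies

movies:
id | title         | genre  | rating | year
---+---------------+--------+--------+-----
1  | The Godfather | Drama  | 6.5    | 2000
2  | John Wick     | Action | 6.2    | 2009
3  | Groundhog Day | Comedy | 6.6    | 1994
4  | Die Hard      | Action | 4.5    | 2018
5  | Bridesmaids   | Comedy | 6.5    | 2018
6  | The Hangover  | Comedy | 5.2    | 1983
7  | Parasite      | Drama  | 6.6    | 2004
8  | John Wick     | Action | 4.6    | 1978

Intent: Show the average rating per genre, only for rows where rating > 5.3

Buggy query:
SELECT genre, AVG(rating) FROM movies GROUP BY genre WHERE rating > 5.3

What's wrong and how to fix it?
Bug: Row-level WHERE must come before GROUP BY in the clause order

Fix: Move the WHERE clause before GROUP BY

Corrected query:
SELECT genre, AVG(rating) FROM movies WHERE rating > 5.3 GROUP BY genre

Result:
genre  | AVG(rating)
-------+------------
Action | 6.2        
Comedy | 6.55       
Drama  | 6.55       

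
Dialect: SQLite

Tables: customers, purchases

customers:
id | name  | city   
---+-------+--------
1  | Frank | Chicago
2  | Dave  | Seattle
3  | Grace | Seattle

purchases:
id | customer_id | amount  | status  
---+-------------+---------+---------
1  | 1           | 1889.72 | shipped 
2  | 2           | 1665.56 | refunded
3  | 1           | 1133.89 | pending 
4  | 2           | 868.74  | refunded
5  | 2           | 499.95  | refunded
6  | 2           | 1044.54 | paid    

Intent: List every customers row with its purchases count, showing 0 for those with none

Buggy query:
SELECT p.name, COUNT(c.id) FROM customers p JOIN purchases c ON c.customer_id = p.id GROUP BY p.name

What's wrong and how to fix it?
Bug: An inner join excludes parents with zero children

Fix: Switch to LEFT JOIN to retain unmatched parent rows

Corrected query:
SELECT p.name, COUNT(c.id) FROM customers p LEFT JOIN purchases c ON c.customer_id = p.id GROUP BY p.name

Result:
name  | COUNT(c.id)
------+------------
Dave  | 4          
Frank | 2          
Grace | 0          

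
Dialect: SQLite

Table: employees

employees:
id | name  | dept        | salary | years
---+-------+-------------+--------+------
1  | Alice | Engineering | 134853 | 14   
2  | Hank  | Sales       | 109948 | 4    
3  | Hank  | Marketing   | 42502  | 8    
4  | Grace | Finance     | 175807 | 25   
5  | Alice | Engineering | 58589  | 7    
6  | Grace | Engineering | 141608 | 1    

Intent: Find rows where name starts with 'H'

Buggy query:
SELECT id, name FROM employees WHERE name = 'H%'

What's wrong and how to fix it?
Bug: Wildcards only work with LIKE; '=' treats '%' as a literal character

Fix: Replace '=' with LIKE so 'H%' is treated as a pattern

Corrected query:
SELECT id, name FROM employees WHERE name LIKE 'H%'

Result:
id | name
---+-----
2  | Hank
3  | Hank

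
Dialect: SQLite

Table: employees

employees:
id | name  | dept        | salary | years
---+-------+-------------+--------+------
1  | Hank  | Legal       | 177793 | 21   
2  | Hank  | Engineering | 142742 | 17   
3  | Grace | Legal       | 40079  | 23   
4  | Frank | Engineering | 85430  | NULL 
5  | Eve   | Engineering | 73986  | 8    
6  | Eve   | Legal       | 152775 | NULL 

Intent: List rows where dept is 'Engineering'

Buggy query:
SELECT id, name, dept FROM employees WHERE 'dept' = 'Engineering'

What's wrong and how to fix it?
Bug: Single quotes denote string literals in SQL; the column name is being compared as a constant string

Fix: Reference the column as dept without single quotes

Corrected query:
SELECT id, name, dept FROM employees WHERE dept = 'Engineering'

Result:
id | name  | dept       
---+-------+------------
2  | Hank  | Engineering
4  | Frank | Engineering
5  | Eve   | Engineering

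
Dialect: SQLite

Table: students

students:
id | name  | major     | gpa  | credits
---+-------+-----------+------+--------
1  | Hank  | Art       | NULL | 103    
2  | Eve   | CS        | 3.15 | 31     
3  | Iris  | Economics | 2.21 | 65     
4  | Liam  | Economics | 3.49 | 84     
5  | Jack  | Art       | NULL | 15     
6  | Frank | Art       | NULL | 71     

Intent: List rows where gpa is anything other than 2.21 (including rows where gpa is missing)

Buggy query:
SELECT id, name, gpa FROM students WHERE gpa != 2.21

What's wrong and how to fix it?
Bug: 'gpa != 2.21' is unknown when gpa is NULL, so NULL rows are silently excluded

Fix: Handle NULL separately with IS NULL alongside the inequality

Corrected query:
SELECT id, name, gpa FROM students WHERE gpa != 2.21 OR gpa IS NULL

Result:
id | name  | gpa 
---+-------+-----
1  | Hank  | NULL
2  | Eve   | 3.15
4  | Liam  | 3.49
5  | Jack  | NULL
6  | Frank | NULL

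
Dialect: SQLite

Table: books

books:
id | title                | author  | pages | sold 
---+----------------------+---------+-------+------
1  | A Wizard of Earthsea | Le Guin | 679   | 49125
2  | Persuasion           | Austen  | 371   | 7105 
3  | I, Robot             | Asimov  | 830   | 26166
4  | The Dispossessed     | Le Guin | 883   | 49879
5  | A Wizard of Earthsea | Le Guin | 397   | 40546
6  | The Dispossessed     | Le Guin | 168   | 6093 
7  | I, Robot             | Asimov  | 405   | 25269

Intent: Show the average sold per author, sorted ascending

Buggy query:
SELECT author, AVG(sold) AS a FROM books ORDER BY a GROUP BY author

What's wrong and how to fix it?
Bug: GROUP BY must precede ORDER BY

Fix: Move ORDER BY to the end, after GROUP BY

Corrected query:
SELECT author, AVG(sold) AS a FROM books GROUP BY author ORDER BY a

Result:
author  | a       
--------+---------
Austen  | 7105    
Asimov  | 25717.5 
Le Guin | 36410.75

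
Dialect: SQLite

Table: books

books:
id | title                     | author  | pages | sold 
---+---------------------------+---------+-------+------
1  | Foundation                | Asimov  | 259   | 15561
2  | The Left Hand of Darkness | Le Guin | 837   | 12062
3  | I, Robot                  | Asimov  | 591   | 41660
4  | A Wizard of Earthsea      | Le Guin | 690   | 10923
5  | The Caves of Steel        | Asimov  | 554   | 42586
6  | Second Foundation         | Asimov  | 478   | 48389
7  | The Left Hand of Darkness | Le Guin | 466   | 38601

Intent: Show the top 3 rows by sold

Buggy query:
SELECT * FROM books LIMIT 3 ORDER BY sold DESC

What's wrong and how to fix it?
Bug: LIMIT must come after ORDER BY

Fix: Sort with ORDER BY, then apply LIMIT

Corrected query:
SELECT * FROM books ORDER BY sold DESC LIMIT 3

Result:
id | title              | author | pages | sold 
---+--------------------+--------+-------+------
6  | Second Foundation  | Asimov | 478   | 48389
5  | The Caves of Steel | Asimov | 554   | 42586
3  | I, Robot           | Asimov | 591   | 41660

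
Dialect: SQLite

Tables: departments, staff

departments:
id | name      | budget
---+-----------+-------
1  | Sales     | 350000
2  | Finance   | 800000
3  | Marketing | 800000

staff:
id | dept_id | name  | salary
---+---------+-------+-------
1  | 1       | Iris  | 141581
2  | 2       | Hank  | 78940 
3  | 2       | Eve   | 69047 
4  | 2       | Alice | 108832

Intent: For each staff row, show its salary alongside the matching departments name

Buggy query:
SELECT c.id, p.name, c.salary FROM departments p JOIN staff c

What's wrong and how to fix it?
Bug: Missing join condition: each staff row is matched to all departments rows instead of just its own

Fix: Add ON c.dept_id = p.id to the JOIN

Corrected query:
SELECT c.id, p.name, c.salary FROM departments p JOIN staff c ON c.dept_id = p.id

Result:
id | name    | salary
---+---------+-------
1  | Sales   | 141581
2  | Finance | 78940 
3  | Finance | 69047 
4  | Finance | 108832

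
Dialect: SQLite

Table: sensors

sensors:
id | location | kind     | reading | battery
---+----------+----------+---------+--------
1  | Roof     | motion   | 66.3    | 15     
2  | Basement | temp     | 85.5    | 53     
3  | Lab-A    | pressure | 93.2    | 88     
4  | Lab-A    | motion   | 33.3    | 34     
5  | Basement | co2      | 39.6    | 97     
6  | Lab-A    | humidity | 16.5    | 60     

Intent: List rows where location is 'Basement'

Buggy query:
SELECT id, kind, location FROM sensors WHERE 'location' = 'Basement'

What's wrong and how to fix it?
Bug: Single quotes denote string literals in SQL; the column name is being compared as a constant string

Fix: Reference the column as location without single quotes

Corrected query:
SELECT id, kind, location FROM sensors WHERE location = 'Basement'

Result:
id | kind | location
---+------+---------
2  | temp | Basement
5  | co2  | Basement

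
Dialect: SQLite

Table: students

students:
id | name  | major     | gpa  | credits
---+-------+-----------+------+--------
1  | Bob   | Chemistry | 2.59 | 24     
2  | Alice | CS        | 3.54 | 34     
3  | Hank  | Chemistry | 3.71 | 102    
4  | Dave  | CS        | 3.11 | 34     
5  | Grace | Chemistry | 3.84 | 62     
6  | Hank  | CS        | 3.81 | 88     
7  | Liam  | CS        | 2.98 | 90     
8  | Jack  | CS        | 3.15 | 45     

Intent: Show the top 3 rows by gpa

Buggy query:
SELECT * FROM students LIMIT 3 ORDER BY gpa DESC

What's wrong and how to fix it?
Bug: ORDER BY cannot follow LIMIT; LIMIT is the final clause

Fix: Swap the clauses: ORDER BY first, then LIMIT

Corrected query:
SELECT * FROM students ORDER BY gpa DESC LIMIT 3

Result:
id | name  | major     | gpa  | credits
---+-------+-----------+------+--------
5  | Grace | Chemistry | 3.84 | 62     
6  | Hank  | CS        | 3.81 | 88     
3  | Hank  | Chemistry | 3.71 | 102    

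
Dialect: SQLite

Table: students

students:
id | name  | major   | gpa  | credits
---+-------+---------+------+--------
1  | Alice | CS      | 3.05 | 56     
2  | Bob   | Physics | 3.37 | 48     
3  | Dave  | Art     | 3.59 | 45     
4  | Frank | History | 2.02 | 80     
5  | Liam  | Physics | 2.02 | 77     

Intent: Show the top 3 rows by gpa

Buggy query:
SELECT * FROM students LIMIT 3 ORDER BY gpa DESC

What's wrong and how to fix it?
Bug: LIMIT must come after ORDER BY

Fix: Swap the clauses: ORDER BY first, then LIMIT

Corrected query:
SELECT * FROM students ORDER BY gpa DESC LIMIT 3

Result:
id | name  | major   | gpa  | credits
---+-------+---------+------+--------
3  | Dave  | Art     | 3.59 | 45     
2  | Bob   | Physics | 3.37 | 48     
1  | Alice | CS      | 3.05 | 56     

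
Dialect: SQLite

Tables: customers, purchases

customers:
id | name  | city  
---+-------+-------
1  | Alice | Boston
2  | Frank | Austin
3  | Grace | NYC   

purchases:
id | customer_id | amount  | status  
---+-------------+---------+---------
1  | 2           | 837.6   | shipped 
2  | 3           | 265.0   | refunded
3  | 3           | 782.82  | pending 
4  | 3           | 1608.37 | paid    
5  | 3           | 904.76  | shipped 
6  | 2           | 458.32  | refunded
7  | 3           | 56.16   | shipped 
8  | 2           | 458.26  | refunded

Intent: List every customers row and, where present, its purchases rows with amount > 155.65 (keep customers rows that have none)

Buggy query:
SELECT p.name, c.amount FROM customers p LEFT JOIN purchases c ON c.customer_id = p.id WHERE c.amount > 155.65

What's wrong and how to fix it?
Bug: Filtering c.amount in WHERE discards the NULL rows produced by LEFT JOIN, turning it into an inner join

Fix: Put 'c.amount > 155.65' in the JOIN's ON clause instead of WHERE

Corrected query:
SELECT p.name, c.amount FROM customers p LEFT JOIN purchases c ON c.customer_id = p.id AND c.amount > 155.65

Result:
name  | amount 
------+--------
Alice | NULL   
Frank | 458.26 
Frank | 458.32 
Frank | 837.6  
Grace | 265    
Grace | 782.82 
Grace | 904.76 
Grace | 1608.37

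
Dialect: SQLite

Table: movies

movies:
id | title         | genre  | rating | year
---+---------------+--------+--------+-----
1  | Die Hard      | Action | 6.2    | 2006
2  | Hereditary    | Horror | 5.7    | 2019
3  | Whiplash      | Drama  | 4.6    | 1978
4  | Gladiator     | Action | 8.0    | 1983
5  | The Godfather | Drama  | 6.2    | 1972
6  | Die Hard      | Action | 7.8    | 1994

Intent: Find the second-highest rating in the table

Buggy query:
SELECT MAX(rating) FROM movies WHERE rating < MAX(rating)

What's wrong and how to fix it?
Bug: The inner MAX is an aggregate inside WHERE, which is not allowed

Fix: Put the inner MAX in a scalar subquery

Corrected query:
SELECT MAX(rating) FROM movies WHERE rating < (SELECT MAX(rating) FROM movies)

Result:
MAX(rating)
-----------
7.8        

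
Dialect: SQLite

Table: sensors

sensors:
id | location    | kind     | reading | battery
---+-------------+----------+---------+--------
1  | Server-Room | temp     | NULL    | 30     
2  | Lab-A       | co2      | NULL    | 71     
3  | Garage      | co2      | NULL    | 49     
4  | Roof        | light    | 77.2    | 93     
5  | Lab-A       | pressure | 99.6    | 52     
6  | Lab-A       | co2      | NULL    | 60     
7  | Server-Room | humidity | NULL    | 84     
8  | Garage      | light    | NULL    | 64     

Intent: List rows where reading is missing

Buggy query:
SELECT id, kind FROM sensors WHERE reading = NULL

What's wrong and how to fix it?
Bug: '= NULL' is always unknown in SQL three-valued logic, so no rows match

Fix: Replace '= NULL' with 'IS NULL'

Corrected query:
SELECT id, kind FROM sensors WHERE reading IS NULL

Result:
id | kind    
---+---------
1  | temp    
2  | co2     
3  | co2     
6  | co2     
7  | humidity
8  | light   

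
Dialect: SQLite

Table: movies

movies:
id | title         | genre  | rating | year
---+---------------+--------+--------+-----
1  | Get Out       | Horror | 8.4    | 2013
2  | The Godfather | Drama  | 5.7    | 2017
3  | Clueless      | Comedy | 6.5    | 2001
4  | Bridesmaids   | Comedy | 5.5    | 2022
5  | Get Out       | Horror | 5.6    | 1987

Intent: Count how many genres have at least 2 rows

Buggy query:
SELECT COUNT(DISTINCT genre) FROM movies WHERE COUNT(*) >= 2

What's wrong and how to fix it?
Bug: COUNT(*) cannot appear in WHERE; the per-group count doesn't exist yet

Fix: Group first with HAVING COUNT(*) >= 2, then COUNT the resulting groups

Corrected query:
SELECT COUNT(*) FROM (SELECT genre FROM movies GROUP BY genre HAVING COUNT(*) >= 2)

Result:
COUNT(*)
--------
2       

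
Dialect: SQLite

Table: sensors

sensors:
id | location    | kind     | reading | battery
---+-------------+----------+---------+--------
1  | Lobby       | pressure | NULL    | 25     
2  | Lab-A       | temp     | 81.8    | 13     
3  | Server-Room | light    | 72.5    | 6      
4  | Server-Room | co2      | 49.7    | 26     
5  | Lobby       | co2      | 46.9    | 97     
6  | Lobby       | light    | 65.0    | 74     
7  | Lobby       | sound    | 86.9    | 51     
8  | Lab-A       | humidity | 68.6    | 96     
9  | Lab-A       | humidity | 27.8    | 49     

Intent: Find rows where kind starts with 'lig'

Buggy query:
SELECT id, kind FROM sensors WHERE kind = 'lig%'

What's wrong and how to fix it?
Bug: Wildcards only work with LIKE; '=' treats '%' as a literal character

Fix: Replace '=' with LIKE so 'lig%' is treated as a pattern

Corrected query:
SELECT id, kind FROM sensors WHERE kind LIKE 'lig%'

Result:
id | kind 
---+------
3  | light
6  | light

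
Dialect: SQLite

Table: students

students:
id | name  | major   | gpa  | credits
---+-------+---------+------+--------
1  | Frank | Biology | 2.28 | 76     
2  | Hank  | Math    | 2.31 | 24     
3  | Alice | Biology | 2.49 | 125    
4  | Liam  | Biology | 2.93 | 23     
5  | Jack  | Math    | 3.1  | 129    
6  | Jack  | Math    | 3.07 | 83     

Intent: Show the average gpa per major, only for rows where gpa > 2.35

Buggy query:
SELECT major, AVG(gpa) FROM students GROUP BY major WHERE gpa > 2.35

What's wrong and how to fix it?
Bug: WHERE cannot follow GROUP BY

Fix: Move the WHERE clause before GROUP BY

Corrected query:
SELECT major, AVG(gpa) FROM students WHERE gpa > 2.35 GROUP BY major

Result:
major   | AVG(gpa)
--------+---------
Biology | 2.71    
Math    | 3.085   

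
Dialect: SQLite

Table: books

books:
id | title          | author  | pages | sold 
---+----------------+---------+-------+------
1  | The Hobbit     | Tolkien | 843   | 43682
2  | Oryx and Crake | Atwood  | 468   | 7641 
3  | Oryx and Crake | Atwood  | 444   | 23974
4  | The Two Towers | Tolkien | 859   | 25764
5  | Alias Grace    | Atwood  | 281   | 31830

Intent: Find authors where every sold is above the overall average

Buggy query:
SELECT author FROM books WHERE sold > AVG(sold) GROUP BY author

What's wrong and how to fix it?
Bug: AVG() is an aggregate; it can't sit directly in WHERE

Fix: Use a subquery for AVG and a HAVING MIN(...) filter so the condition holds for every row in the group

Corrected query:
SELECT author FROM books GROUP BY author HAVING MIN(sold) > (SELECT AVG(sold) FROM books)

Result:
(no rows)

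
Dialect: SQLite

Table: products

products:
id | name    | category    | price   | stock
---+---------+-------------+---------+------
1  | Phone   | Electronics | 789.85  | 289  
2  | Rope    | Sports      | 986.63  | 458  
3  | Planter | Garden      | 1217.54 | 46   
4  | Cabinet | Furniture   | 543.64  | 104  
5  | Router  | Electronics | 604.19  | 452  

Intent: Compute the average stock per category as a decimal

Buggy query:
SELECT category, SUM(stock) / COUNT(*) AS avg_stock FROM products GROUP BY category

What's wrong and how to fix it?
Bug: SUM(stock) and COUNT(*) are both integers; the division truncates the fractional part

Fix: Multiply by 1.0 (or CAST to REAL) to force floating-point division

Corrected query:
SELECT category, SUM(stock) * 1.0 / COUNT(*) AS avg_stock FROM products GROUP BY category

Result:
category    | avg_stock
------------+----------
Electronics | 370.5    
Furniture   | 104      
Garden      | 46       
Sports      | 458      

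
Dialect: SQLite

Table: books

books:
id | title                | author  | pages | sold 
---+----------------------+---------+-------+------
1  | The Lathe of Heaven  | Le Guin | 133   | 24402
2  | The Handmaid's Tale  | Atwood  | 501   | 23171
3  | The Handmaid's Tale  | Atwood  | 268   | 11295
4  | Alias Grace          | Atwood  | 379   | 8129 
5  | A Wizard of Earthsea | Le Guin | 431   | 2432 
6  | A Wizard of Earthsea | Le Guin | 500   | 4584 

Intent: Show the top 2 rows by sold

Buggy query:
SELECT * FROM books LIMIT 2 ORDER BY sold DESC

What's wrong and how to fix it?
Bug: ORDER BY cannot follow LIMIT; LIMIT is the final clause

Fix: Swap the clauses: ORDER BY first, then LIMIT

Corrected query:
SELECT * FROM books ORDER BY sold DESC LIMIT 2

Result:
id | title               | author  | pages | sold 
---+---------------------+---------+-------+------
1  | The Lathe of Heaven | Le Guin | 133   | 24402
2  | The Handmaid's Tale | Atwood  | 501   | 23171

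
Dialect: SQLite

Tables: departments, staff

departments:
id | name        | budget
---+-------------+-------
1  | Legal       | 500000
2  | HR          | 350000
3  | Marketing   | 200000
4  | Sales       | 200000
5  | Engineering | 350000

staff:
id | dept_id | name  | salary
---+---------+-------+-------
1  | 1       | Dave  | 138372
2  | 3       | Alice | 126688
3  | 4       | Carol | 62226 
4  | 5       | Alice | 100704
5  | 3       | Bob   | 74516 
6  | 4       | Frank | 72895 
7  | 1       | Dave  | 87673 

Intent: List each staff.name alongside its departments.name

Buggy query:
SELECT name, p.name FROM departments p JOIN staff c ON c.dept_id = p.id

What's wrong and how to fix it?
Bug: Both tables have a 'name' column; the unqualified reference is ambiguous

Fix: Qualify the column with its table alias (c.name)

Corrected query:
SELECT c.name, p.name FROM departments p JOIN staff c ON c.dept_id = p.id

Result:
name  | name       
------+------------
Dave  | Legal      
Alice | Marketing  
Carol | Sales      
Alice | Engineering
Bob   | Marketing  
Frank | Sales      
Dave  | Legal      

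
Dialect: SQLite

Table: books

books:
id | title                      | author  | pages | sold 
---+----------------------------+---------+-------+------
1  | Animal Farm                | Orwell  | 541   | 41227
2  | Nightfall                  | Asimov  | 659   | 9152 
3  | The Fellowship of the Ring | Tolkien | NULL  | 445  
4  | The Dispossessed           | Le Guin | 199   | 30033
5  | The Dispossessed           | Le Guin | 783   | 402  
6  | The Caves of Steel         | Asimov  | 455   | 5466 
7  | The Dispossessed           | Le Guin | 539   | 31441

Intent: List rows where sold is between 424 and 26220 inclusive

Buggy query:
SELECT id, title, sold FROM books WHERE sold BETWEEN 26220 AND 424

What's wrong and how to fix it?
Bug: The bounds are reversed; BETWEEN a AND b requires a <= b to match anything

Fix: Write BETWEEN 424 AND 26220

Corrected query:
SELECT id, title, sold FROM books WHERE sold BETWEEN 424 AND 26220

Result:
id | title                      | sold
---+----------------------------+-----
2  | Nightfall                  | 9152
3  | The Fellowship of the Ring | 445 
6  | The Caves of Steel         | 5466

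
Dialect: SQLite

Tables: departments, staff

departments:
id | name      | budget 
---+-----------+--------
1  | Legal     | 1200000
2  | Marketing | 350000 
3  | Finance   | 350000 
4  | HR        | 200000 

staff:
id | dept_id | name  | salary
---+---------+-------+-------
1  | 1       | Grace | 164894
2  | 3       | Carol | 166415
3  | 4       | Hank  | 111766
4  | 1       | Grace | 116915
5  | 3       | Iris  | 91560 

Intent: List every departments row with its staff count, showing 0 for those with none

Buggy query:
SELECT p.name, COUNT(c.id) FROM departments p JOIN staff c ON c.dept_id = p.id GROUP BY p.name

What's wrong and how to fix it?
Bug: INNER JOIN drops departments rows that have no matching staff rows

Fix: Switch to LEFT JOIN to retain unmatched parent rows

Corrected query:
SELECT p.name, COUNT(c.id) FROM departments p LEFT JOIN staff c ON c.dept_id = p.id GROUP BY p.name

Result:
name      | COUNT(c.id)
----------+------------
Finance   | 2          
HR        | 1          
Legal     | 2          
Marketing | 0          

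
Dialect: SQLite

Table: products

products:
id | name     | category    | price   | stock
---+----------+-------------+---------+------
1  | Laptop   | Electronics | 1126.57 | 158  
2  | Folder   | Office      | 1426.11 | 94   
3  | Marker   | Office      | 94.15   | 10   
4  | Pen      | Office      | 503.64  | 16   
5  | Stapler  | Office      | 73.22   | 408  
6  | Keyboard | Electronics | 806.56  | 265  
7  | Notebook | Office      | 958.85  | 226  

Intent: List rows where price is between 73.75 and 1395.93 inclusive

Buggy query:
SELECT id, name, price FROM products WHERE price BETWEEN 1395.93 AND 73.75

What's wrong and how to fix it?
Bug: The bounds are reversed; BETWEEN a AND b requires a <= b to match anything

Fix: Write BETWEEN 73.75 AND 1395.93

Corrected query:
SELECT id, name, price FROM products WHERE price BETWEEN 73.75 AND 1395.93

Result:
id | name     | price  
---+----------+--------
1  | Laptop   | 1126.57
3  | Marker   | 94.15  
4  | Pen      | 503.64 
6  | Keyboard | 806.56 
7  | Notebook | 958.85 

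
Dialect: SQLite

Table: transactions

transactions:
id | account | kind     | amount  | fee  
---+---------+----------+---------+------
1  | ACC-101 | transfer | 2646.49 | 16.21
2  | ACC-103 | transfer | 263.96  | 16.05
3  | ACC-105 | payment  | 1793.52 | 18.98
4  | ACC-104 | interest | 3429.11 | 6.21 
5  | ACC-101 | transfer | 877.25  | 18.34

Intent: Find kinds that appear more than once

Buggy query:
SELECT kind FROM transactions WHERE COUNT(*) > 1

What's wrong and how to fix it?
Bug: WHERE can't reference COUNT(*); aggregates are computed after WHERE

Fix: Group first, then use HAVING for the count condition

Corrected query:
SELECT kind FROM transactions GROUP BY kind HAVING COUNT(*) > 1

Result:
kind    
--------
transfer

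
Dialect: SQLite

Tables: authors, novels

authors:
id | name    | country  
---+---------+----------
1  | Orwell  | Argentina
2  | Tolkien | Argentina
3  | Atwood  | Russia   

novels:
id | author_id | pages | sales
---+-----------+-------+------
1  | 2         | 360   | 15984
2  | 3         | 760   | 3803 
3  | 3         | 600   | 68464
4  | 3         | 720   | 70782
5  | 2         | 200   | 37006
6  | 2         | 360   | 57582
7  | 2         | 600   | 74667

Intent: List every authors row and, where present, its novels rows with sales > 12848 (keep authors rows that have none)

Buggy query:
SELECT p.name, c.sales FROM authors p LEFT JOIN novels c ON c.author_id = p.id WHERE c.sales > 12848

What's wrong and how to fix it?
Bug: A WHERE condition on the right-hand table after LEFT JOIN drops unmatched parents

Fix: Put 'c.sales > 12848' in the JOIN's ON clause instead of WHERE

Corrected query:
SELECT p.name, c.sales FROM authors p LEFT JOIN novels c ON c.author_id = p.id AND c.sales > 12848

Result:
name    | sales
--------+------
Orwell  | NULL 
Tolkien | 15984
Tolkien | 37006
Tolkien | 57582
Tolkien | 74667
Atwood  | 68464
Atwood  | 70782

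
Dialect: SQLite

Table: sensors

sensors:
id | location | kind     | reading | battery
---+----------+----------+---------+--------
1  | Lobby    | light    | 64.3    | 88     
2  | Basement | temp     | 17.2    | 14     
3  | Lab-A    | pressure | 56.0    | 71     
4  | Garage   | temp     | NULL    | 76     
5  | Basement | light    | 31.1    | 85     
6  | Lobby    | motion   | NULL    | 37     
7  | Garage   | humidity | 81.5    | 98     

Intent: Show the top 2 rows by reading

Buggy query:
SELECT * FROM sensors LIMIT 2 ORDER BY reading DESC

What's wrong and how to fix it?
Bug: LIMIT must come after ORDER BY

Fix: Sort with ORDER BY, then apply LIMIT

Corrected query:
SELECT * FROM sensors ORDER BY reading DESC LIMIT 2

Result:
id | location | kind     | reading | battery
---+----------+----------+---------+--------
7  | Garage   | humidity | 81.5    | 98     
1  | Lobby    | light    | 64.3    | 88     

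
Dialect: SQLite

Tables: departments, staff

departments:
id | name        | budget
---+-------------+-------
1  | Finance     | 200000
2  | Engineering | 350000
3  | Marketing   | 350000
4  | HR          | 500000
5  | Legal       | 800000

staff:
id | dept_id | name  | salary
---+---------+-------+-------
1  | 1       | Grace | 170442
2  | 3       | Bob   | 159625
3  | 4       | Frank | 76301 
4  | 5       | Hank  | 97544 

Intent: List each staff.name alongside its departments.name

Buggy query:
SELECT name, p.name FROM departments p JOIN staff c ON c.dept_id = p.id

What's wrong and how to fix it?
Bug: 'name' exists in both joined tables, so the database can't tell which one is meant

Fix: Prefix ambiguous columns with the table alias

Corrected query:
SELECT c.name, p.name FROM departments p JOIN staff c ON c.dept_id = p.id

Result:
name  | name     
------+----------
Grace | Finance  
Bob   | Marketing
Frank | HR       
Hank  | Legal    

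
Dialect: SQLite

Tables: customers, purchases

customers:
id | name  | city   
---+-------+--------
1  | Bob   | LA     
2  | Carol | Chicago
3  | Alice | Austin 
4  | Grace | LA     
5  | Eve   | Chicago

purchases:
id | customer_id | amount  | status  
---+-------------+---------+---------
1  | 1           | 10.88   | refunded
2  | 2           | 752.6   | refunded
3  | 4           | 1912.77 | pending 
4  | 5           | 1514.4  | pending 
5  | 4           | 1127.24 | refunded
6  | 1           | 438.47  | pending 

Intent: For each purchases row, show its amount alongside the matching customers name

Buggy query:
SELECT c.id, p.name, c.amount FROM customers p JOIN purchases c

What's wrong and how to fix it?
Bug: JOIN with no ON clause produces a cartesian product; every purchases row pairs with every customers row

Fix: Specify the join condition linking the foreign key to the parent id

Corrected query:
SELECT c.id, p.name, c.amount FROM customers p JOIN purchases c ON c.customer_id = p.id

Result:
id | name  | amount 
---+-------+--------
1  | Bob   | 10.88  
2  | Carol | 752.6  
3  | Grace | 1912.77
4  | Eve   | 1514.4 
5  | Grace | 1127.24
6  | Bob   | 438.47 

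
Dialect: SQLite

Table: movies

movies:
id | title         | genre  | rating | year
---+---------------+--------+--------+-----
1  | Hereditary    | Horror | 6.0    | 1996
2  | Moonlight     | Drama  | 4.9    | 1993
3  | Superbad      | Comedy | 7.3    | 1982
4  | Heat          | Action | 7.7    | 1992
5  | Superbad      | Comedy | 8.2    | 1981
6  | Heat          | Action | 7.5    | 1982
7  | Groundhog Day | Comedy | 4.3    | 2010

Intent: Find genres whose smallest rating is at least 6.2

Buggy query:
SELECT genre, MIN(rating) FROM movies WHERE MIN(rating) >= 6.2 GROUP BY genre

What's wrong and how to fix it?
Bug: MIN() in WHERE is a misuse of aggregate

Fix: Replace WHERE with HAVING after the GROUP BY

Corrected query:
SELECT genre, MIN(rating) FROM movies GROUP BY genre HAVING MIN(rating) >= 6.2

Result:
genre  | MIN(rating)
-------+------------
Action | 7.5        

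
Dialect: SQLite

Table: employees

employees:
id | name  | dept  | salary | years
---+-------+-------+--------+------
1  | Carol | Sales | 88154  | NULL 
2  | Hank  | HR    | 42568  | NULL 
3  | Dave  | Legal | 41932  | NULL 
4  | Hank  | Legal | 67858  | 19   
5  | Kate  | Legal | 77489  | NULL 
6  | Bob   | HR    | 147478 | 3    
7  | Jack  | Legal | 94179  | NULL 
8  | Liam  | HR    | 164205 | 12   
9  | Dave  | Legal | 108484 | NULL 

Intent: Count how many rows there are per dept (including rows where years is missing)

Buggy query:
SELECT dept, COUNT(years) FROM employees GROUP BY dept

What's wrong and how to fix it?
Bug: COUNT(years) skips NULLs, so groups with missing years are undercounted

Fix: Replace COUNT(years) with COUNT(*)

Corrected query:
SELECT dept, COUNT(*) FROM employees GROUP BY dept

Result:
dept  | COUNT(*)
------+---------
HR    | 3       
Legal | 5       
Sales | 1       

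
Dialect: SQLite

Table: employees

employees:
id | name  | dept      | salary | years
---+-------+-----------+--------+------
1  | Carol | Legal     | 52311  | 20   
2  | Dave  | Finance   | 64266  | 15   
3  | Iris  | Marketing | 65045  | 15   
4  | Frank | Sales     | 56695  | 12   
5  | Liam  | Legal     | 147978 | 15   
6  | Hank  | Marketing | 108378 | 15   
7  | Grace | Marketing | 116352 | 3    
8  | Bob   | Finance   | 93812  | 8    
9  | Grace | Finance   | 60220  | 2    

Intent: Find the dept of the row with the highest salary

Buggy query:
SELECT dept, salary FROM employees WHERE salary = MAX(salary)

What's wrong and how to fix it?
Bug: WHERE is evaluated per row; an aggregate over the whole table isn't defined there

Fix: Wrap MAX in a scalar subquery so WHERE compares against a single value

Corrected query:
SELECT dept, salary FROM employees WHERE salary = (SELECT MAX(salary) FROM employees)

Result:
dept  | salary
------+-------
Legal | 147978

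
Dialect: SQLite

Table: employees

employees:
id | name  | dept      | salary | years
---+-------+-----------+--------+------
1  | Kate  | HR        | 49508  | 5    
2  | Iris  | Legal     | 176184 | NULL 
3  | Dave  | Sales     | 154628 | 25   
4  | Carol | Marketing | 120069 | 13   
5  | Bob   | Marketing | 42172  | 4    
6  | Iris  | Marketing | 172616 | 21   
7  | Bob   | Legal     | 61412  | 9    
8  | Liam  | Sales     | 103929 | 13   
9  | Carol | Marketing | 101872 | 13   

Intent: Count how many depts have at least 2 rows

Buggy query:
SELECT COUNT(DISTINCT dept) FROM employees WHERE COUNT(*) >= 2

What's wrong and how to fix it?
Bug: WHERE filters individual rows, not groups, so a group-level COUNT is invalid there

Fix: Group first with HAVING COUNT(*) >= 2, then COUNT the resulting groups

Corrected query:
SELECT COUNT(*) FROM (SELECT dept FROM employees GROUP BY dept HAVING COUNT(*) >= 2)

Result:
COUNT(*)
--------
3       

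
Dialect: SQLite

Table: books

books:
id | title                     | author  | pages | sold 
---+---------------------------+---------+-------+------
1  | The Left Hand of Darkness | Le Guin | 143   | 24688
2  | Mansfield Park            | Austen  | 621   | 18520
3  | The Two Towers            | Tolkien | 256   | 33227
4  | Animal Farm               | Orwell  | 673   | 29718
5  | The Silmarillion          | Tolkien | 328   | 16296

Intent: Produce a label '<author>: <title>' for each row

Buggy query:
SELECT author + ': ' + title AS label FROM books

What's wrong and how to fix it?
Bug: '+' is numeric addition; on text columns SQLite converts them to 0 instead of concatenating

Fix: Replace + with || to concatenate text

Corrected query:
SELECT author || ': ' || title AS label FROM books

Result:
label                             
----------------------------------
Le Guin: The Left Hand of Darkness
Austen: Mansfield Park            
Tolkien: The Two Towers           
Orwell: Animal Farm               
Tolkien: The Silmarillion         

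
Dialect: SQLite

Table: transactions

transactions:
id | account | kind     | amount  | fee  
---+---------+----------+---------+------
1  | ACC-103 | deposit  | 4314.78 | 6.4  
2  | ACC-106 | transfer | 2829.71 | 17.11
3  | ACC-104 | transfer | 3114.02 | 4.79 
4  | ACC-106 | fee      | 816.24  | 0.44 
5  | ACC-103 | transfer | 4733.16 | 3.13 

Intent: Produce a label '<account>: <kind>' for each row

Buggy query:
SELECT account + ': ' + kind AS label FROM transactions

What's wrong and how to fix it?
Bug: '+' is numeric addition; on text columns SQLite converts them to 0 instead of concatenating

Fix: Replace + with || to concatenate text

Corrected query:
SELECT account || ': ' || kind AS label FROM transactions

Result:
label            
-----------------
ACC-103: deposit 
ACC-106: transfer
ACC-104: transfer
ACC-106: fee     
ACC-103: transfer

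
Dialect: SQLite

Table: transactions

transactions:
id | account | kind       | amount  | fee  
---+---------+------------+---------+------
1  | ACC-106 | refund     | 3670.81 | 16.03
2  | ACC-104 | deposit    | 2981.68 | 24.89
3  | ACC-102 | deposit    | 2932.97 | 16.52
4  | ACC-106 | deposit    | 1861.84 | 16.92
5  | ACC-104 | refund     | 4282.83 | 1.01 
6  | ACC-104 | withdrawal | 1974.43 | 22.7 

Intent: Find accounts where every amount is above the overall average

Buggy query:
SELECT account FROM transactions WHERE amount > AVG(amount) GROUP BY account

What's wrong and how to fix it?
Bug: WHERE evaluates per row before aggregation, so AVG() is unavailable

Fix: Use a subquery for AVG and a HAVING MIN(...) filter so the condition holds for every row in the group

Corrected query:
SELECT account FROM transactions GROUP BY account HAVING MIN(amount) > (SELECT AVG(amount) FROM transactions)

Result:
(no rows)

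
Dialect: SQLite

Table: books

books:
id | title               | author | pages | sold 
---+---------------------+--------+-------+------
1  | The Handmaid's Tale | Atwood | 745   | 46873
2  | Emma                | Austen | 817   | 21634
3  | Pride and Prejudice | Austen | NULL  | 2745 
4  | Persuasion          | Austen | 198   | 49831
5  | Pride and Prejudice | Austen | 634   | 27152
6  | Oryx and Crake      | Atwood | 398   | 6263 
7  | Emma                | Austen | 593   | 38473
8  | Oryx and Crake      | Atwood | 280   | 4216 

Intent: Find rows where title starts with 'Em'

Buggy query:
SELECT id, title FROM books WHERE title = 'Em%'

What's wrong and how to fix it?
Bug: Wildcards only work with LIKE; '=' treats '%' as a literal character

Fix: Use LIKE for wildcard pattern matching

Corrected query:
SELECT id, title FROM books WHERE title LIKE 'Em%'

Result:
id | title
---+------
2  | Emma 
7  | Emma 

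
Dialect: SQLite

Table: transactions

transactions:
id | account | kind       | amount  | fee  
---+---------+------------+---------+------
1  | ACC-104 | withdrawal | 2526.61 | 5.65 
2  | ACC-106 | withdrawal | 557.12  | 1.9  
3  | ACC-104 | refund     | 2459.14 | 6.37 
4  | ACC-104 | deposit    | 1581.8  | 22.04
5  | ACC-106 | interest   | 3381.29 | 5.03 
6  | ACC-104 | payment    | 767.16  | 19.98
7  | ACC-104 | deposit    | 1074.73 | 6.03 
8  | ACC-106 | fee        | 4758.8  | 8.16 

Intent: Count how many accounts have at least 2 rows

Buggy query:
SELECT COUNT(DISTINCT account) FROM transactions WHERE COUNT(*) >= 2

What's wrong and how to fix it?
Bug: COUNT(*) cannot appear in WHERE; the per-group count doesn't exist yet

Fix: Group first with HAVING COUNT(*) >= 2, then COUNT the resulting groups

Corrected query:
SELECT COUNT(*) FROM (SELECT account FROM transactions GROUP BY account HAVING COUNT(*) >= 2)

Result:
COUNT(*)
--------
2       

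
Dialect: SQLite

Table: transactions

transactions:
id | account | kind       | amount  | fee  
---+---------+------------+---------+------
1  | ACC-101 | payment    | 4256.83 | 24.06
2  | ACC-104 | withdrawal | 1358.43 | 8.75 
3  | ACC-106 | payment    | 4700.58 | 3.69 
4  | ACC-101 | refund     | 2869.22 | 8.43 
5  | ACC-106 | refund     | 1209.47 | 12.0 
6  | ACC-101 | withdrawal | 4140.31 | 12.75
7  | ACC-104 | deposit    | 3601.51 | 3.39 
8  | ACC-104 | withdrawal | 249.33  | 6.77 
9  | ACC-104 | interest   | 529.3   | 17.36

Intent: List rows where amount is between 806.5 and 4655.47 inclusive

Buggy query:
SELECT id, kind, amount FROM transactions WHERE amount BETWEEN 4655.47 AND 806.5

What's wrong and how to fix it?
Bug: The bounds are reversed; BETWEEN a AND b requires a <= b to match anything

Fix: Swap the bounds so the smaller value comes first

Corrected query:
SELECT id, kind, amount FROM transactions WHERE amount BETWEEN 806.5 AND 4655.47

Result:
id | kind       | amount 
---+------------+--------
1  | payment    | 4256.83
2  | withdrawal | 1358.43
4  | refund     | 2869.22
5  | refund     | 1209.47
6  | withdrawal | 4140.31
7  | deposit    | 3601.51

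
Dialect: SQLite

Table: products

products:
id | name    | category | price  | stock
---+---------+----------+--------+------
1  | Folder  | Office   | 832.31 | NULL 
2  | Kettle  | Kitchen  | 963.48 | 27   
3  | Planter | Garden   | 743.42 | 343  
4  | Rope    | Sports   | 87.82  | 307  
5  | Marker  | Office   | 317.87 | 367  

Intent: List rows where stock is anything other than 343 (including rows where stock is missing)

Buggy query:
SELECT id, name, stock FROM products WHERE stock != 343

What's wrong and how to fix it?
Bug: Inequality against NULL is unknown, not true; rows with NULL are dropped

Fix: Handle NULL separately with IS NULL alongside the inequality

Corrected query:
SELECT id, name, stock FROM products WHERE stock != 343 OR stock IS NULL

Result:
id | name   | stock
---+--------+------
1  | Folder | NULL 
2  | Kettle | 27   
4  | Rope   | 307  
5  | Marker | 367  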